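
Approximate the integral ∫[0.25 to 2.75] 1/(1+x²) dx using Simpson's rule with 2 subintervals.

f(x) = 1/(1+x²)
a = 0.25, b = 2.75, n = 2
h = (b - a)/n = 1.250000

Simpson's rule: (h/3)[f(x₀) + 4f(x₁) + 2f(x₂) + ... + f(xₙ)]

x_0 = 0.2500, f(x_0) = 0.941176, coefficient = 1
x_1 = 1.5000, f(x_1) = 0.307692, coefficient = 4
x_2 = 2.7500, f(x_2) = 0.116788, coefficient = 1

I ≈ (1.250000/3) × 2.288734 = 0.953639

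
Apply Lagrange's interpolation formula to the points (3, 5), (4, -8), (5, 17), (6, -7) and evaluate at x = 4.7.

Lagrange interpolation formula:
P(x) = Σ yᵢ × Lᵢ(x)
where Lᵢ(x) = Π_{j≠i} (x - xⱼ)/(xᵢ - xⱼ)

L_0(4.7) = (4.7 - 4)/(3 - 4) × (4.7 - 5)/(3 - 5) × (4.7 - 6)/(3 - 6) = -0.045500
L_1(4.7) = (4.7 - 3)/(4 - 3) × (4.7 - 5)/(4 - 5) × (4.7 - 6)/(4 - 6) = 0.331500
L_2(4.7) = (4.7 - 3)/(5 - 3) × (4.7 - 4)/(5 - 4) × (4.7 - 6)/(5 - 6) = 0.773500
L_3(4.7) = (4.7 - 3)/(6 - 3) × (4.7 - 4)/(6 - 4) × (4.7 - 5)/(6 - 5) = -0.059500

P(4.7) = 5×L_0(4.7) + (-8)×L_1(4.7) + 17×L_2(4.7) + (-7)×L_3(4.7)
P(4.7) = 10.686500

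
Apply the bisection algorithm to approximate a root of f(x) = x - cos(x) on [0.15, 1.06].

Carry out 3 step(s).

f(x) = x - cos(x)
Initial interval: [0.15, 1.06]

Iteration 1:
  c_1 = (0.150000 + 1.060000)/2 = 0.605000
  f(c_1) = f(0.605000) = -0.217502
  f(a) × f(c) ≥ 0, new interval: [0.605000, 1.060000]
Iteration 2:
  c_2 = (0.605000 + 1.060000)/2 = 0.832500
  f(c_2) = f(0.832500) = 0.159471
  f(a) × f(c) < 0, new interval: [0.605000, 0.832500]
Iteration 3:
  c_3 = (0.605000 + 0.832500)/2 = 0.718750
  f(c_3) = f(0.718750) = -0.033879
  f(a) × f(c) ≥ 0, new interval: [0.718750, 0.832500]

After 3 iteration(s), the approximation is c_3 = 0.718750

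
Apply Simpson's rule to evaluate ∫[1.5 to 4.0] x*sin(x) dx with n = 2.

f(x) = x*sin(x)
a = 1.5, b = 4.0, n = 2
h = (b - a)/n = 1.250000

Simpson's rule: (h/3)[f(x₀) + 4f(x₁) + 2f(x₂) + ... + f(xₙ)]

x_0 = 1.5000, f(x_0) = 1.496242, coefficient = 1
x_1 = 2.7500, f(x_1) = 1.049568, coefficient = 4
x_2 = 4.0000, f(x_2) = -3.027210, coefficient = 1

I ≈ (1.250000/3) × 2.667303 = 1.111376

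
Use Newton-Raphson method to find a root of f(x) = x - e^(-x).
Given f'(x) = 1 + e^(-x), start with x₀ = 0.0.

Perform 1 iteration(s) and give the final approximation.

f(x) = x - e^(-x)
f'(x) = 1 + e^(-x)
x₀ = 0.0

Newton-Raphson formula: x_{n+1} = x_n - f(x_n)/f'(x_n)

Iteration 1:
  f(0.000000) = -1.000000
  f'(0.000000) = 2.000000
  x_1 = 0.000000 - (-1.000000)/2.000000 = 0.500000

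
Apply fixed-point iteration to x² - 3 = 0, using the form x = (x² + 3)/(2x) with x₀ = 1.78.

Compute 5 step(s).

Equation: x² - 3 = 0
Fixed-point form: x = (x² + 3)/(2x)
x₀ = 1.78

x_1 = g(1.780000) = 1.732697
x_2 = g(1.732697) = 1.732051
x_3 = g(1.732051) = 1.732051
x_4 = g(1.732051) = 1.732051
x_5 = g(1.732051) = 1.732051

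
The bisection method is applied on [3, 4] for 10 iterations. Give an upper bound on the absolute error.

Bisection error bound: |error| ≤ (b-a)/2^n
|error| ≤ (4 - 3)/2^10 = 1/2^10
|error| ≤ 0.0009765625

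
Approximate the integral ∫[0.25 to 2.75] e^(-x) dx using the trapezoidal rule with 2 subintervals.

f(x) = e^(-x)
a = 0.25, b = 2.75, n = 2
h = (b - a)/n = 1.250000

Trapezoidal rule: (h/2)[f(x₀) + 2f(x₁) + 2f(x₂) + ... + f(xₙ)]

x_0 = 0.2500, f(x_0) = 0.778801, coefficient = 1
x_1 = 1.5000, f(x_1) = 0.223130, coefficient = 2
x_2 = 2.7500, f(x_2) = 0.063928, coefficient = 1

I ≈ (1.250000/2) × 1.288989 = 0.805618
Exact value: 0.714873
Error: 0.090745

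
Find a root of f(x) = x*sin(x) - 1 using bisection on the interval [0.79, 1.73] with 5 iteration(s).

f(x) = x*sin(x) - 1
Initial interval: [0.79, 1.73]

Iteration 1:
  c_1 = (0.790000 + 1.730000)/2 = 1.260000
  f(c_1) = f(1.260000) = 0.199634
  f(a) × f(c) < 0, new interval: [0.790000, 1.260000]
Iteration 2:
  c_2 = (0.790000 + 1.260000)/2 = 1.025000
  f(c_2) = f(1.025000) = -0.123918
  f(a) × f(c) ≥ 0, new interval: [1.025000, 1.260000]
Iteration 3:
  c_3 = (1.025000 + 1.260000)/2 = 1.142500
  f(c_3) = f(1.142500) = 0.039303
  f(a) × f(c) < 0, new interval: [1.025000, 1.142500]
Iteration 4:
  c_4 = (1.025000 + 1.142500)/2 = 1.083750
  f(c_4) = f(1.083750) = -0.042269
  f(a) × f(c) ≥ 0, new interval: [1.083750, 1.142500]
Iteration 5:
  c_5 = (1.083750 + 1.142500)/2 = 1.113125
  f(c_5) = f(1.113125) = -0.001434
  f(a) × f(c) ≥ 0, new interval: [1.113125, 1.142500]

After 5 iteration(s), the approximation is c_5 = 1.113125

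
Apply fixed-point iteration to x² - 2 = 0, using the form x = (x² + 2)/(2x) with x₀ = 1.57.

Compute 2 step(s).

Equation: x² - 2 = 0
Fixed-point form: x = (x² + 2)/(2x)
x₀ = 1.57

x_1 = g(1.570000) = 1.421943
x_2 = g(1.421943) = 1.414235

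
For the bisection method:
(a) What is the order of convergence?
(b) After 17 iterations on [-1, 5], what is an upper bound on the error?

(a) Bisection has linear (order 1) convergence; the error is halved each step.

(b) Error bound = (b-a)/2^n = (5 - (-1))/2^{17}
    = 6/2^{17}

(a) 1 (linear); (b) error ≤ 4.58e-05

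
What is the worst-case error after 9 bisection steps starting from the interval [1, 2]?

Bisection error bound: |error| ≤ (b-a)/2^n
|error| ≤ (2 - 1)/2^9 = 1/2^9
|error| ≤ 0.0019531250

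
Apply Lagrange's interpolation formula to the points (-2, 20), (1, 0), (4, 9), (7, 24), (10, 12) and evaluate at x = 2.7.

Lagrange interpolation formula:
P(x) = Σ yᵢ × Lᵢ(x)
where Lᵢ(x) = Π_{j≠i} (x - xⱼ)/(xᵢ - xⱼ)

L_0(2.7) = (2.7 - 1)/(-2 - 1) × (2.7 - 4)/(-2 - 4) × (2.7 - 7)/(-2 - 7) × (2.7 - 10)/(-2 - 10) = -0.035685
L_1(2.7) = (2.7 - (-2))/(1 - (-2)) × (2.7 - 4)/(1 - 4) × (2.7 - 7)/(1 - 7) × (2.7 - 10)/(1 - 10) = 0.394636
L_2(2.7) = (2.7 - (-2))/(4 - (-2)) × (2.7 - 1)/(4 - 1) × (2.7 - 7)/(4 - 7) × (2.7 - 10)/(4 - 10) = 0.774093
L_3(2.7) = (2.7 - (-2))/(7 - (-2)) × (2.7 - 1)/(7 - 1) × (2.7 - 4)/(7 - 4) × (2.7 - 10)/(7 - 10) = -0.156019
L_4(2.7) = (2.7 - (-2))/(10 - (-2)) × (2.7 - 1)/(10 - 1) × (2.7 - 4)/(10 - 4) × (2.7 - 7)/(10 - 7) = 0.022975

P(2.7) = 20×L_0(2.7) + 0×L_1(2.7) + 9×L_2(2.7) + 24×L_3(2.7) + 12×L_4(2.7)
P(2.7) = 2.784388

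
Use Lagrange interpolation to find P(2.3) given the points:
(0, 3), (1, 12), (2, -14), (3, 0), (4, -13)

Lagrange interpolation formula:
P(x) = Σ yᵢ × Lᵢ(x)
where Lᵢ(x) = Π_{j≠i} (x - xⱼ)/(xᵢ - xⱼ)

L_0(2.3) = (2.3 - 1)/(0 - 1) × (2.3 - 2)/(0 - 2) × (2.3 - 3)/(0 - 3) × (2.3 - 4)/(0 - 4) = 0.019337
L_1(2.3) = (2.3 - 0)/(1 - 0) × (2.3 - 2)/(1 - 2) × (2.3 - 3)/(1 - 3) × (2.3 - 4)/(1 - 4) = -0.136850
L_2(2.3) = (2.3 - 0)/(2 - 0) × (2.3 - 1)/(2 - 1) × (2.3 - 3)/(2 - 3) × (2.3 - 4)/(2 - 4) = 0.889525
L_3(2.3) = (2.3 - 0)/(3 - 0) × (2.3 - 1)/(3 - 1) × (2.3 - 2)/(3 - 2) × (2.3 - 4)/(3 - 4) = 0.254150
L_4(2.3) = (2.3 - 0)/(4 - 0) × (2.3 - 1)/(4 - 1) × (2.3 - 2)/(4 - 2) × (2.3 - 3)/(4 - 3) = -0.026162

P(2.3) = 3×L_0(2.3) + 12×L_1(2.3) + (-14)×L_2(2.3) + 0×L_3(2.3) + (-13)×L_4(2.3)
P(2.3) = -13.697425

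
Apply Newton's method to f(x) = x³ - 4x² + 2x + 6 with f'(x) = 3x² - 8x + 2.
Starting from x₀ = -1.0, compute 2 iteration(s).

f(x) = x³ - 4x² + 2x + 6
f'(x) = 3x² - 8x + 2
x₀ = -1.0

Newton-Raphson formula: x_{n+1} = x_n - f(x_n)/f'(x_n)

Iteration 1:
  f(-1.000000) = -1.000000
  f'(-1.000000) = 13.000000
  x_1 = -1.000000 - (-1.000000)/13.000000 = -0.923077
Iteration 2:
  f(-0.923077) = -0.040965
  f'(-0.923077) = 11.940828
  x_2 = -0.923077 - (-0.040965)/11.940828 = -0.919646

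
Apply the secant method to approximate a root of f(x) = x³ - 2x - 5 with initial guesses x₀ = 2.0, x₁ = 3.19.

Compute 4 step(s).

f(x) = x³ - 2x - 5
x₀ = 2.0, x₁ = 3.19

Secant formula: x_{n+1} = x_n - f(x_n)(x_n - x_{n-1})/(f(x_n) - f(x_{n-1}))

Iteration 1:
  f(2.000000) = -1.000000
  f(3.190000) = 21.081759
  x_2 = 3.190000 - 21.081759×(3.190000 - 2.000000)/(21.081759 - (-1.000000))
       = 2.053891
Iteration 2:
  f(3.190000) = 21.081759
  f(2.053891) = -0.443512
  x_3 = 2.053891 - (-0.443512)×(2.053891 - 3.190000)/(-0.443512 - 21.081759)
       = 2.077299
Iteration 3:
  f(2.053891) = -0.443512
  f(2.077299) = -0.190694
  x_4 = 2.077299 - (-0.190694)×(2.077299 - 2.053891)/(-0.190694 - (-0.443512))
       = 2.094956
Iteration 4:
  f(2.077299) = -0.190694
  f(2.094956) = 0.004514
  x_5 = 2.094956 - 0.004514×(2.094956 - 2.077299)/(0.004514 - (-0.190694))
       = 2.094548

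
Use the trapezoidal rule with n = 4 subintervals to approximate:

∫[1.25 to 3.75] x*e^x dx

f(x) = x*e^x
a = 1.25, b = 3.75, n = 4
h = (b - a)/n = 0.625000

Trapezoidal rule: (h/2)[f(x₀) + 2f(x₁) + 2f(x₂) + ... + f(xₙ)]

x_0 = 1.2500, f(x_0) = 4.362929, coefficient = 1
x_1 = 1.8750, f(x_1) = 12.226536, coefficient = 2
x_2 = 2.5000, f(x_2) = 30.456235, coefficient = 2
x_3 = 3.1250, f(x_3) = 71.124672, coefficient = 2
x_4 = 3.7500, f(x_4) = 159.454058, coefficient = 1

I ≈ (0.625000/2) × 391.431872 = 122.322460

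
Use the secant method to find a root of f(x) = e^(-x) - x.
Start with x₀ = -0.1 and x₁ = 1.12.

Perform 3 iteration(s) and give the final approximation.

f(x) = e^(-x) - x
x₀ = -0.1, x₁ = 1.12

Secant formula: x_{n+1} = x_n - f(x_n)(x_n - x_{n-1})/(f(x_n) - f(x_{n-1}))

Iteration 1:
  f(-0.100000) = 1.205171
  f(1.120000) = -0.793720
  x_2 = 1.120000 - (-0.793720)×(1.120000 - (-0.100000))/(-0.793720 - 1.205171)
       = 0.635562
Iteration 2:
  f(1.120000) = -0.793720
  f(0.635562) = -0.105924
  x_3 = 0.635562 - (-0.105924)×(0.635562 - 1.120000)/(-0.105924 - (-0.793720))
       = 0.560956
Iteration 3:
  f(0.635562) = -0.105924
  f(0.560956) = 0.009707
  x_4 = 0.560956 - 0.009707×(0.560956 - 0.635562)/(0.009707 - (-0.105924))
       = 0.567219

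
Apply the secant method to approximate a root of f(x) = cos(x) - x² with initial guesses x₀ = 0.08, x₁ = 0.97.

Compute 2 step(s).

f(x) = cos(x) - x²
x₀ = 0.08, x₁ = 0.97

Secant formula: x_{n+1} = x_n - f(x_n)(x_n - x_{n-1})/(f(x_n) - f(x_{n-1}))

Iteration 1:
  f(0.080000) = 0.990402
  f(0.970000) = -0.375600
  x_2 = 0.970000 - (-0.375600)×(0.970000 - 0.080000)/(-0.375600 - 0.990402)
       = 0.725283
Iteration 2:
  f(0.970000) = -0.375600
  f(0.725283) = 0.222277
  x_3 = 0.725283 - 0.222277×(0.725283 - 0.970000)/(0.222277 - (-0.375600))
       = 0.816263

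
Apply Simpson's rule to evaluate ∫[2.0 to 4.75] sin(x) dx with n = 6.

f(x) = sin(x)
a = 2.0, b = 4.75, n = 6
h = (b - a)/n = 0.458333

Simpson's rule: (h/3)[f(x₀) + 4f(x₁) + 2f(x₂) + ... + f(xₙ)]

x_0 = 2.0000, f(x_0) = 0.909297, coefficient = 1
x_1 = 2.4583, f(x_1) = 0.631324, coefficient = 4
x_2 = 2.9167, f(x_2) = 0.223034, coefficient = 2
x_3 = 3.3750, f(x_3) = -0.231294, coefficient = 4
x_4 = 3.8333, f(x_4) = -0.637879, coefficient = 2
x_5 = 4.2917, f(x_5) = -0.912794, coefficient = 4
x_6 = 4.7500, f(x_6) = -0.999293, coefficient = 1

I ≈ (0.458333/3) × -2.970740 = -0.453863
Exact value: -0.453749
Error: 0.000114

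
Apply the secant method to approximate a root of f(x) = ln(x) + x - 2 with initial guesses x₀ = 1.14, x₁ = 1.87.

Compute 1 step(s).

f(x) = ln(x) + x - 2
x₀ = 1.14, x₁ = 1.87

Secant formula: x_{n+1} = x_n - f(x_n)(x_n - x_{n-1})/(f(x_n) - f(x_{n-1}))

Iteration 1:
  f(1.140000) = -0.728972
  f(1.870000) = 0.495938
  x_2 = 1.870000 - 0.495938×(1.870000 - 1.140000)/(0.495938 - (-0.728972))
       = 1.574440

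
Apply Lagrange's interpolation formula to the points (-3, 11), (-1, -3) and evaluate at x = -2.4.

Lagrange interpolation formula:
P(x) = Σ yᵢ × Lᵢ(x)
where Lᵢ(x) = Π_{j≠i} (x - xⱼ)/(xᵢ - xⱼ)

L_0(-2.4) = (-2.4 - (-1))/(-3 - (-1)) = 0.700000
L_1(-2.4) = (-2.4 - (-3))/(-1 - (-3)) = 0.300000

P(-2.4) = 11×L_0(-2.4) + (-3)×L_1(-2.4)
P(-2.4) = 6.800000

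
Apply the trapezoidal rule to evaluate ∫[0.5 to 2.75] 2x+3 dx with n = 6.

f(x) = 2x+3
a = 0.5, b = 2.75, n = 6
h = (b - a)/n = 0.375000

Trapezoidal rule: (h/2)[f(x₀) + 2f(x₁) + 2f(x₂) + ... + f(xₙ)]

x_0 = 0.5000, f(x_0) = 4.000000, coefficient = 1
x_1 = 0.8750, f(x_1) = 4.750000, coefficient = 2
x_2 = 1.2500, f(x_2) = 5.500000, coefficient = 2
x_3 = 1.6250, f(x_3) = 6.250000, coefficient = 2
x_4 = 2.0000, f(x_4) = 7.000000, coefficient = 2
x_5 = 2.3750, f(x_5) = 7.750000, coefficient = 2
x_6 = 2.7500, f(x_6) = 8.500000, coefficient = 1

I ≈ (0.375000/2) × 75.000000 = 14.062500
Exact value: 14.062500
Error: 0.000000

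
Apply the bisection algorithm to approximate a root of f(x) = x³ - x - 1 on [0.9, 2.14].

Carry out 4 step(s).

f(x) = x³ - x - 1
Initial interval: [0.9, 2.14]

Iteration 1:
  c_1 = (0.900000 + 2.140000)/2 = 1.520000
  f(c_1) = f(1.520000) = 0.991808
  f(a) × f(c) < 0, new interval: [0.900000, 1.520000]
Iteration 2:
  c_2 = (0.900000 + 1.520000)/2 = 1.210000
  f(c_2) = f(1.210000) = -0.438439
  f(a) × f(c) ≥ 0, new interval: [1.210000, 1.520000]
Iteration 3:
  c_3 = (1.210000 + 1.520000)/2 = 1.365000
  f(c_3) = f(1.365000) = 0.178302
  f(a) × f(c) < 0, new interval: [1.210000, 1.365000]
Iteration 4:
  c_4 = (1.210000 + 1.365000)/2 = 1.287500
  f(c_4) = f(1.287500) = -0.153268
  f(a) × f(c) ≥ 0, new interval: [1.287500, 1.365000]

After 4 iteration(s), the approximation is c_4 = 1.287500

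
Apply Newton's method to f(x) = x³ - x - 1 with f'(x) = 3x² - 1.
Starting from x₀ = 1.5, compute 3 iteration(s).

f(x) = x³ - x - 1
f'(x) = 3x² - 1
x₀ = 1.5

Newton-Raphson formula: x_{n+1} = x_n - f(x_n)/f'(x_n)

Iteration 1:
  f(1.500000) = 0.875000
  f'(1.500000) = 5.750000
  x_1 = 1.500000 - 0.875000/5.750000 = 1.347826
Iteration 2:
  f(1.347826) = 0.100682
  f'(1.347826) = 4.449905
  x_2 = 1.347826 - 0.100682/4.449905 = 1.325200
Iteration 3:
  f(1.325200) = 0.002058
  f'(1.325200) = 4.268468
  x_3 = 1.325200 - 0.002058/4.268468 = 1.324718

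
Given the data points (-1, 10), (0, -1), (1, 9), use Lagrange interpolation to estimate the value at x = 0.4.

Lagrange interpolation formula:
P(x) = Σ yᵢ × Lᵢ(x)
where Lᵢ(x) = Π_{j≠i} (x - xⱼ)/(xᵢ - xⱼ)

L_0(0.4) = (0.4 - 0)/(-1 - 0) × (0.4 - 1)/(-1 - 1) = -0.120000
L_1(0.4) = (0.4 - (-1))/(0 - (-1)) × (0.4 - 1)/(0 - 1) = 0.840000
L_2(0.4) = (0.4 - (-1))/(1 - (-1)) × (0.4 - 0)/(1 - 0) = 0.280000

P(0.4) = 10×L_0(0.4) + (-1)×L_1(0.4) + 9×L_2(0.4)
P(0.4) = 0.480000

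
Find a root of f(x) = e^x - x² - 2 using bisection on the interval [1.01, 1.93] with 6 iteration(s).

f(x) = e^x - x² - 2
Initial interval: [1.01, 1.93]

Iteration 1:
  c_1 = (1.010000 + 1.930000)/2 = 1.470000
  f(c_1) = f(1.470000) = 0.188335
  f(a) × f(c) < 0, new interval: [1.010000, 1.470000]
Iteration 2:
  c_2 = (1.010000 + 1.470000)/2 = 1.240000
  f(c_2) = f(1.240000) = -0.081987
  f(a) × f(c) ≥ 0, new interval: [1.240000, 1.470000]
Iteration 3:
  c_3 = (1.240000 + 1.470000)/2 = 1.355000
  f(c_3) = f(1.355000) = 0.040736
  f(a) × f(c) < 0, new interval: [1.240000, 1.355000]
Iteration 4:
  c_4 = (1.240000 + 1.355000)/2 = 1.297500
  f(c_4) = f(1.297500) = -0.023371
  f(a) × f(c) ≥ 0, new interval: [1.297500, 1.355000]
Iteration 5:
  c_5 = (1.297500 + 1.355000)/2 = 1.326250
  f(c_5) = f(1.326250) = 0.007952
  f(a) × f(c) < 0, new interval: [1.297500, 1.326250]
Iteration 6:
  c_6 = (1.297500 + 1.326250)/2 = 1.311875
  f(c_6) = f(1.311875) = -0.007887
  f(a) × f(c) ≥ 0, new interval: [1.311875, 1.326250]

After 6 iteration(s), the approximation is c_6 = 1.311875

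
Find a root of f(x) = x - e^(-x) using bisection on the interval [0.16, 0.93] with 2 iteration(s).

f(x) = x - e^(-x)
Initial interval: [0.16, 0.93]

Iteration 1:
  c_1 = (0.160000 + 0.930000)/2 = 0.545000
  f(c_1) = f(0.545000) = -0.034842
  f(a) × f(c) ≥ 0, new interval: [0.545000, 0.930000]
Iteration 2:
  c_2 = (0.545000 + 0.930000)/2 = 0.737500
  f(c_2) = f(0.737500) = 0.259192
  f(a) × f(c) < 0, new interval: [0.545000, 0.737500]

After 2 iteration(s), the approximation is c_2 = 0.737500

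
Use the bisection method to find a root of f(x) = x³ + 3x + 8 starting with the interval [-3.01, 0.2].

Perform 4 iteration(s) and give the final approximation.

f(x) = x³ + 3x + 8
Initial interval: [-3.01, 0.2]

Iteration 1:
  c_1 = (-3.010000 + 0.200000)/2 = -1.405000
  f(c_1) = f(-1.405000) = 1.011495
  f(a) × f(c) < 0, new interval: [-3.010000, -1.405000]
Iteration 2:
  c_2 = (-3.010000 + (-1.405000))/2 = -2.207500
  f(c_2) = f(-2.207500) = -9.379772
  f(a) × f(c) ≥ 0, new interval: [-2.207500, -1.405000]
Iteration 3:
  c_3 = (-2.207500 + (-1.405000))/2 = -1.806250
  f(c_3) = f(-1.806250) = -3.311711
  f(a) × f(c) ≥ 0, new interval: [-1.806250, -1.405000]
Iteration 4:
  c_4 = (-1.806250 + (-1.405000))/2 = -1.605625
  f(c_4) = f(-1.605625) = -0.956227
  f(a) × f(c) ≥ 0, new interval: [-1.605625, -1.405000]

After 4 iteration(s), the approximation is c_4 = -1.605625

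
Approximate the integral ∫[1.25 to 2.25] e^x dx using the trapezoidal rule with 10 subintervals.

f(x) = e^x
a = 1.25, b = 2.25, n = 10
h = (b - a)/n = 0.100000

Trapezoidal rule: (h/2)[f(x₀) + 2f(x₁) + 2f(x₂) + ... + f(xₙ)]

x_0 = 1.2500, f(x_0) = 3.490343, coefficient = 1
x_1 = 1.3500, f(x_1) = 3.857426, coefficient = 2
x_2 = 1.4500, f(x_2) = 4.263115, coefficient = 2
x_3 = 1.5500, f(x_3) = 4.711470, coefficient = 2
x_4 = 1.6500, f(x_4) = 5.206980, coefficient = 2
x_5 = 1.7500, f(x_5) = 5.754603, coefficient = 2
x_6 = 1.8500, f(x_6) = 6.359820, coefficient = 2
x_7 = 1.9500, f(x_7) = 7.028688, coefficient = 2
x_8 = 2.0500, f(x_8) = 7.767901, coefficient = 2
x_9 = 2.1500, f(x_9) = 8.584858, coefficient = 2
x_10 = 2.2500, f(x_10) = 9.487736, coefficient = 1

I ≈ (0.100000/2) × 120.047797 = 6.002390
Exact value: 5.997393
Error: 0.004997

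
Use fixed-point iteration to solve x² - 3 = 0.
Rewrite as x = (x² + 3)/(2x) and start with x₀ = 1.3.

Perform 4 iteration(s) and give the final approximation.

Equation: x² - 3 = 0
Fixed-point form: x = (x² + 3)/(2x)
x₀ = 1.3

x_1 = g(1.300000) = 1.803846
x_2 = g(1.803846) = 1.733480
x_3 = g(1.733480) = 1.732051
x_4 = g(1.732051) = 1.732051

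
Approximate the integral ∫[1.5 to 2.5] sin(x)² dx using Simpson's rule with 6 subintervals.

f(x) = sin(x)²
a = 1.5, b = 2.5, n = 6
h = (b - a)/n = 0.166667

Simpson's rule: (h/3)[f(x₀) + 4f(x₁) + 2f(x₂) + ... + f(xₙ)]

x_0 = 1.5000, f(x_0) = 0.994996, coefficient = 1
x_1 = 1.6667, f(x_1) = 0.990837, coefficient = 4
x_2 = 1.8333, f(x_2) = 0.932643, coefficient = 2
x_3 = 2.0000, f(x_3) = 0.826822, coefficient = 4
x_4 = 2.1667, f(x_4) = 0.685022, coefficient = 2
x_5 = 2.3333, f(x_5) = 0.522853, coefficient = 4
x_6 = 2.5000, f(x_6) = 0.358169, coefficient = 1

I ≈ (0.166667/3) × 13.950543 = 0.775030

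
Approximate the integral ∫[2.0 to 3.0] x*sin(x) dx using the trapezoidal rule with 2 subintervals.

f(x) = x*sin(x)
a = 2.0, b = 3.0, n = 2
h = (b - a)/n = 0.500000

Trapezoidal rule: (h/2)[f(x₀) + 2f(x₁) + 2f(x₂) + ... + f(xₙ)]

x_0 = 2.0000, f(x_0) = 1.818595, coefficient = 1
x_1 = 2.5000, f(x_1) = 1.496180, coefficient = 2
x_2 = 3.0000, f(x_2) = 0.423360, coefficient = 1

I ≈ (0.500000/2) × 5.234316 = 1.308579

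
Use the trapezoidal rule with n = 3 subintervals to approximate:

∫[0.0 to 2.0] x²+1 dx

f(x) = x²+1
a = 0.0, b = 2.0, n = 3
h = (b - a)/n = 0.666667

Trapezoidal rule: (h/2)[f(x₀) + 2f(x₁) + 2f(x₂) + ... + f(xₙ)]

x_0 = 0.0000, f(x_0) = 1.000000, coefficient = 1
x_1 = 0.6667, f(x_1) = 1.444444, coefficient = 2
x_2 = 1.3333, f(x_2) = 2.777778, coefficient = 2
x_3 = 2.0000, f(x_3) = 5.000000, coefficient = 1

I ≈ (0.666667/2) × 14.444444 = 4.814815
Exact value: 4.666667
Error: 0.148148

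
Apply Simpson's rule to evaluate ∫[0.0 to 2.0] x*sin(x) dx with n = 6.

f(x) = x*sin(x)
a = 0.0, b = 2.0, n = 6
h = (b - a)/n = 0.333333

Simpson's rule: (h/3)[f(x₀) + 4f(x₁) + 2f(x₂) + ... + f(xₙ)]

x_0 = 0.0000, f(x_0) = 0.000000, coefficient = 1
x_1 = 0.3333, f(x_1) = 0.109065, coefficient = 4
x_2 = 0.6667, f(x_2) = 0.412247, coefficient = 2
x_3 = 1.0000, f(x_3) = 0.841471, coefficient = 4
x_4 = 1.3333, f(x_4) = 1.295917, coefficient = 2
x_5 = 1.6667, f(x_5) = 1.659013, coefficient = 4
x_6 = 2.0000, f(x_6) = 1.818595, coefficient = 1

I ≈ (0.333333/3) × 15.673119 = 1.741458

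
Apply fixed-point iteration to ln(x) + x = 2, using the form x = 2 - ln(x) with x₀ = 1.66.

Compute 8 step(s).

Equation: ln(x) + x = 2
Fixed-point form: x = 2 - ln(x)
x₀ = 1.66

x_1 = g(1.660000) = 1.493182
x_2 = g(1.493182) = 1.599090
x_3 = g(1.599090) = 1.530565
x_4 = g(1.530565) = 1.574363
x_5 = g(1.574363) = 1.546149
x_6 = g(1.546149) = 1.564233
x_7 = g(1.564233) = 1.552605
x_8 = g(1.552605) = 1.560066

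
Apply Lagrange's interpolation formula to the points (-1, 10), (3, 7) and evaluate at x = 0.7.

Lagrange interpolation formula:
P(x) = Σ yᵢ × Lᵢ(x)
where Lᵢ(x) = Π_{j≠i} (x - xⱼ)/(xᵢ - xⱼ)

L_0(0.7) = (0.7 - 3)/(-1 - 3) = 0.575000
L_1(0.7) = (0.7 - (-1))/(3 - (-1)) = 0.425000

P(0.7) = 10×L_0(0.7) + 7×L_1(0.7)
P(0.7) = 8.725000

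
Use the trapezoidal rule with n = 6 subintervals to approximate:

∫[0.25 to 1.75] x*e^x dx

f(x) = x*e^x
a = 0.25, b = 1.75, n = 6
h = (b - a)/n = 0.250000

Trapezoidal rule: (h/2)[f(x₀) + 2f(x₁) + 2f(x₂) + ... + f(xₙ)]

x_0 = 0.2500, f(x_0) = 0.321006, coefficient = 1
x_1 = 0.5000, f(x_1) = 0.824361, coefficient = 2
x_2 = 0.7500, f(x_2) = 1.587750, coefficient = 2
x_3 = 1.0000, f(x_3) = 2.718282, coefficient = 2
x_4 = 1.2500, f(x_4) = 4.362929, coefficient = 2
x_5 = 1.5000, f(x_5) = 6.722534, coefficient = 2
x_6 = 1.7500, f(x_6) = 10.070555, coefficient = 1

I ≈ (0.250000/2) × 42.823271 = 5.352909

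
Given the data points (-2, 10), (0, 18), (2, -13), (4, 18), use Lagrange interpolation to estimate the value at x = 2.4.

Lagrange interpolation formula:
P(x) = Σ yᵢ × Lᵢ(x)
where Lᵢ(x) = Π_{j≠i} (x - xⱼ)/(xᵢ - xⱼ)

L_0(2.4) = (2.4 - 0)/(-2 - 0) × (2.4 - 2)/(-2 - 2) × (2.4 - 4)/(-2 - 4) = 0.032000
L_1(2.4) = (2.4 - (-2))/(0 - (-2)) × (2.4 - 2)/(0 - 2) × (2.4 - 4)/(0 - 4) = -0.176000
L_2(2.4) = (2.4 - (-2))/(2 - (-2)) × (2.4 - 0)/(2 - 0) × (2.4 - 4)/(2 - 4) = 1.056000
L_3(2.4) = (2.4 - (-2))/(4 - (-2)) × (2.4 - 0)/(4 - 0) × (2.4 - 2)/(4 - 2) = 0.088000

P(2.4) = 10×L_0(2.4) + 18×L_1(2.4) + (-13)×L_2(2.4) + 18×L_3(2.4)
P(2.4) = -14.992000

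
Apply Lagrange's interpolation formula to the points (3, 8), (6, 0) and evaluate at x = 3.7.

Lagrange interpolation formula:
P(x) = Σ yᵢ × Lᵢ(x)
where Lᵢ(x) = Π_{j≠i} (x - xⱼ)/(xᵢ - xⱼ)

L_0(3.7) = (3.7 - 6)/(3 - 6) = 0.766667
L_1(3.7) = (3.7 - 3)/(6 - 3) = 0.233333

P(3.7) = 8×L_0(3.7) + 0×L_1(3.7)
P(3.7) = 6.133333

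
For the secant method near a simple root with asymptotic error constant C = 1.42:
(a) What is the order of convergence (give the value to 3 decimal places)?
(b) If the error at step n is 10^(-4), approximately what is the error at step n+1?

(a) Secant method has superlinear convergence with order φ = (1+√5)/2 ≈ 1.618.
    This means |e_{n+1}| ≈ C|e_n|^1.618.

(b) With |e_n| = 10^(-4) and C = 1.42:
    |e_{n+1}| ≈ 1.42 × (10^(-4))^1.618 = 1.42 × 10^(-6.47)

(a) ≈ 1.618 (golden ratio); (b) |e_{n+1}| ≈ 4.788e-07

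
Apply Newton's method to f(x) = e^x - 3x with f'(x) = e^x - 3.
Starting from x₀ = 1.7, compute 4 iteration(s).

f(x) = e^x - 3x
f'(x) = e^x - 3
x₀ = 1.7

Newton-Raphson formula: x_{n+1} = x_n - f(x_n)/f'(x_n)

Iteration 1:
  f(1.700000) = 0.373947
  f'(1.700000) = 2.473947
  x_1 = 1.700000 - 0.373947/2.473947 = 1.548846
Iteration 2:
  f(1.548846) = 0.059498
  f'(1.548846) = 1.706036
  x_2 = 1.548846 - 0.059498/1.706036 = 1.513971
Iteration 3:
  f(1.513971) = 0.002829
  f'(1.513971) = 1.544741
  x_3 = 1.513971 - 0.002829/1.544741 = 1.512140
Iteration 4:
  f(1.512140) = 0.000008
  f'(1.512140) = 1.536426
  x_4 = 1.512140 - 0.000008/1.536426 = 1.512135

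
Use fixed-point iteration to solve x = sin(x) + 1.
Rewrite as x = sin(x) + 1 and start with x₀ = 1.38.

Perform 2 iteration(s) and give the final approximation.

Equation: x = sin(x) + 1
Fixed-point form: x = sin(x) + 1
x₀ = 1.38

x_1 = g(1.380000) = 1.981854
x_2 = g(1.981854) = 1.916699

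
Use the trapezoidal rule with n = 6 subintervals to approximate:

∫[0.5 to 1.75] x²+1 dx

f(x) = x²+1
a = 0.5, b = 1.75, n = 6
h = (b - a)/n = 0.208333

Trapezoidal rule: (h/2)[f(x₀) + 2f(x₁) + 2f(x₂) + ... + f(xₙ)]

x_0 = 0.5000, f(x_0) = 1.250000, coefficient = 1
x_1 = 0.7083, f(x_1) = 1.501736, coefficient = 2
x_2 = 0.9167, f(x_2) = 1.840278, coefficient = 2
x_3 = 1.1250, f(x_3) = 2.265625, coefficient = 2
x_4 = 1.3333, f(x_4) = 2.777778, coefficient = 2
x_5 = 1.5417, f(x_5) = 3.376736, coefficient = 2
x_6 = 1.7500, f(x_6) = 4.062500, coefficient = 1

I ≈ (0.208333/2) × 28.836806 = 3.003834
Exact value: 2.994792
Error: 0.009042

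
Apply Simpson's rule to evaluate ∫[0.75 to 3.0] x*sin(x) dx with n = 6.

f(x) = x*sin(x)
a = 0.75, b = 3.0, n = 6
h = (b - a)/n = 0.375000

Simpson's rule: (h/3)[f(x₀) + 4f(x₁) + 2f(x₂) + ... + f(xₙ)]

x_0 = 0.7500, f(x_0) = 0.511229, coefficient = 1
x_1 = 1.1250, f(x_1) = 1.015051, coefficient = 4
x_2 = 1.5000, f(x_2) = 1.496242, coefficient = 2
x_3 = 1.8750, f(x_3) = 1.788911, coefficient = 4
x_4 = 2.2500, f(x_4) = 1.750665, coefficient = 2
x_5 = 2.6250, f(x_5) = 1.296541, coefficient = 4
x_6 = 3.0000, f(x_6) = 0.423360, coefficient = 1

I ≈ (0.375000/3) × 23.830414 = 2.978802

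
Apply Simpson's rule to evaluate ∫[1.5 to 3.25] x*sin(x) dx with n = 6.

f(x) = x*sin(x)
a = 1.5, b = 3.25, n = 6
h = (b - a)/n = 0.291667

Simpson's rule: (h/3)[f(x₀) + 4f(x₁) + 2f(x₂) + ... + f(xₙ)]

x_0 = 1.5000, f(x_0) = 1.496242, coefficient = 1
x_1 = 1.7917, f(x_1) = 1.748142, coefficient = 4
x_2 = 2.0833, f(x_2) = 1.815632, coefficient = 2
x_3 = 2.3750, f(x_3) = 1.647502, coefficient = 4
x_4 = 2.6667, f(x_4) = 1.219394, coefficient = 2
x_5 = 2.9583, f(x_5) = 0.539113, coefficient = 4
x_6 = 3.2500, f(x_6) = -0.351634, coefficient = 1

I ≈ (0.291667/3) × 22.953685 = 2.231608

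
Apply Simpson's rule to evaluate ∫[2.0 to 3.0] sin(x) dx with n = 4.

f(x) = sin(x)
a = 2.0, b = 3.0, n = 4
h = (b - a)/n = 0.250000

Simpson's rule: (h/3)[f(x₀) + 4f(x₁) + 2f(x₂) + ... + f(xₙ)]

x_0 = 2.0000, f(x_0) = 0.909297, coefficient = 1
x_1 = 2.2500, f(x_1) = 0.778073, coefficient = 4
x_2 = 2.5000, f(x_2) = 0.598472, coefficient = 2
x_3 = 2.7500, f(x_3) = 0.381661, coefficient = 4
x_4 = 3.0000, f(x_4) = 0.141120, coefficient = 1

I ≈ (0.250000/3) × 6.886298 = 0.573858
Exact value: 0.573846
Error: 0.000013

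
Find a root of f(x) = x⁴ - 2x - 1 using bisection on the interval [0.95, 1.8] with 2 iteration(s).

f(x) = x⁴ - 2x - 1
Initial interval: [0.95, 1.8]

Iteration 1:
  c_1 = (0.950000 + 1.800000)/2 = 1.375000
  f(c_1) = f(1.375000) = -0.175537
  f(a) × f(c) ≥ 0, new interval: [1.375000, 1.800000]
Iteration 2:
  c_2 = (1.375000 + 1.800000)/2 = 1.587500
  f(c_2) = f(1.587500) = 2.176188
  f(a) × f(c) < 0, new interval: [1.375000, 1.587500]

After 2 iteration(s), the approximation is c_2 = 1.587500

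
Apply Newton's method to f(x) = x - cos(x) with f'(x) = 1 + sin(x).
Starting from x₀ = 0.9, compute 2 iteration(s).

f(x) = x - cos(x)
f'(x) = 1 + sin(x)
x₀ = 0.9

Newton-Raphson formula: x_{n+1} = x_n - f(x_n)/f'(x_n)

Iteration 1:
  f(0.900000) = 0.278390
  f'(0.900000) = 1.783327
  x_1 = 0.900000 - 0.278390/1.783327 = 0.743893
Iteration 2:
  f(0.743893) = 0.008055
  f'(0.743893) = 1.677158
  x_2 = 0.743893 - 0.008055/1.677158 = 0.739090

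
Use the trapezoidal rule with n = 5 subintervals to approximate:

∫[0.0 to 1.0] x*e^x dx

f(x) = x*e^x
a = 0.0, b = 1.0, n = 5
h = (b - a)/n = 0.200000

Trapezoidal rule: (h/2)[f(x₀) + 2f(x₁) + 2f(x₂) + ... + f(xₙ)]

x_0 = 0.0000, f(x_0) = 0.000000, coefficient = 1
x_1 = 0.2000, f(x_1) = 0.244281, coefficient = 2
x_2 = 0.4000, f(x_2) = 0.596730, coefficient = 2
x_3 = 0.6000, f(x_3) = 1.093271, coefficient = 2
x_4 = 0.8000, f(x_4) = 1.780433, coefficient = 2
x_5 = 1.0000, f(x_5) = 2.718282, coefficient = 1

I ≈ (0.200000/2) × 10.147711 = 1.014771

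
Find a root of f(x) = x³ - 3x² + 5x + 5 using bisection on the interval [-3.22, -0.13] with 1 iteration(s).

f(x) = x³ - 3x² + 5x + 5
Initial interval: [-3.22, -0.13]

Iteration 1:
  c_1 = (-3.220000 + (-0.130000))/2 = -1.675000
  f(c_1) = f(-1.675000) = -16.491297
  f(a) × f(c) ≥ 0, new interval: [-1.675000, -0.130000]

After 1 iteration(s), the approximation is c_1 = -1.675000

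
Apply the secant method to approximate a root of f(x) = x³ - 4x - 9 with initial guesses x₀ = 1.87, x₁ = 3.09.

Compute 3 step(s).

f(x) = x³ - 4x - 9
x₀ = 1.87, x₁ = 3.09

Secant formula: x_{n+1} = x_n - f(x_n)(x_n - x_{n-1})/(f(x_n) - f(x_{n-1}))

Iteration 1:
  f(1.870000) = -9.940797
  f(3.090000) = 8.143629
  x_2 = 3.090000 - 8.143629×(3.090000 - 1.870000)/(8.143629 - (-9.940797))
       = 2.540620
Iteration 2:
  f(3.090000) = 8.143629
  f(2.540620) = -2.763418
  x_3 = 2.540620 - (-2.763418)×(2.540620 - 3.090000)/(-2.763418 - 8.143629)
       = 2.679811
Iteration 3:
  f(2.540620) = -2.763418
  f(2.679811) = -0.474482
  x_4 = 2.679811 - (-0.474482)×(2.679811 - 2.540620)/(-0.474482 - (-2.763418))
       = 2.708665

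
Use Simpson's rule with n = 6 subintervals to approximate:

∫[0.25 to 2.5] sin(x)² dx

f(x) = sin(x)²
a = 0.25, b = 2.5, n = 6
h = (b - a)/n = 0.375000

Simpson's rule: (h/3)[f(x₀) + 4f(x₁) + 2f(x₂) + ... + f(xₙ)]

x_0 = 0.2500, f(x_0) = 0.061209, coefficient = 1
x_1 = 0.6250, f(x_1) = 0.342339, coefficient = 4
x_2 = 1.0000, f(x_2) = 0.708073, coefficient = 2
x_3 = 1.3750, f(x_3) = 0.962151, coefficient = 4
x_4 = 1.7500, f(x_4) = 0.968228, coefficient = 2
x_5 = 2.1250, f(x_5) = 0.723044, coefficient = 4
x_6 = 2.5000, f(x_6) = 0.358169, coefficient = 1

I ≈ (0.375000/3) × 11.882116 = 1.485265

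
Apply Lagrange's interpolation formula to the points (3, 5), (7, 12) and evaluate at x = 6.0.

Lagrange interpolation formula:
P(x) = Σ yᵢ × Lᵢ(x)
where Lᵢ(x) = Π_{j≠i} (x - xⱼ)/(xᵢ - xⱼ)

L_0(6.0) = (6.0 - 7)/(3 - 7) = 0.250000
L_1(6.0) = (6.0 - 3)/(7 - 3) = 0.750000

P(6.0) = 5×L_0(6.0) + 12×L_1(6.0)
P(6.0) = 10.250000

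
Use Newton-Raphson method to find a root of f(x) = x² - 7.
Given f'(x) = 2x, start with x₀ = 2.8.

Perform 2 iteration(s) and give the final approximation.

f(x) = x² - 7
f'(x) = 2x
x₀ = 2.8

Newton-Raphson formula: x_{n+1} = x_n - f(x_n)/f'(x_n)

Iteration 1:
  f(2.800000) = 0.840000
  f'(2.800000) = 5.600000
  x_1 = 2.800000 - 0.840000/5.600000 = 2.650000
Iteration 2:
  f(2.650000) = 0.022500
  f'(2.650000) = 5.300000
  x_2 = 2.650000 - 0.022500/5.300000 = 2.645755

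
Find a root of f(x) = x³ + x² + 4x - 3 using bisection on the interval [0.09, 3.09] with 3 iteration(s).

f(x) = x³ + x² + 4x - 3
Initial interval: [0.09, 3.09]

Iteration 1:
  c_1 = (0.090000 + 3.090000)/2 = 1.590000
  f(c_1) = f(1.590000) = 9.907779
  f(a) × f(c) < 0, new interval: [0.090000, 1.590000]
Iteration 2:
  c_2 = (0.090000 + 1.590000)/2 = 0.840000
  f(c_2) = f(0.840000) = 1.658304
  f(a) × f(c) < 0, new interval: [0.090000, 0.840000]
Iteration 3:
  c_3 = (0.090000 + 0.840000)/2 = 0.465000
  f(c_3) = f(0.465000) = -0.823230
  f(a) × f(c) ≥ 0, new interval: [0.465000, 0.840000]

After 3 iteration(s), the approximation is c_3 = 0.465000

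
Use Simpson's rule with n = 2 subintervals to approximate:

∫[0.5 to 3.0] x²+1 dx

f(x) = x²+1
a = 0.5, b = 3.0, n = 2
h = (b - a)/n = 1.250000

Simpson's rule: (h/3)[f(x₀) + 4f(x₁) + 2f(x₂) + ... + f(xₙ)]

x_0 = 0.5000, f(x_0) = 1.250000, coefficient = 1
x_1 = 1.7500, f(x_1) = 4.062500, coefficient = 4
x_2 = 3.0000, f(x_2) = 10.000000, coefficient = 1

I ≈ (1.250000/3) × 27.500000 = 11.458333
Exact value: 11.458333
Error: 0.000000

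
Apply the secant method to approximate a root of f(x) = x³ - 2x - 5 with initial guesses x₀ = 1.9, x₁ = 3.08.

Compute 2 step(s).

f(x) = x³ - 2x - 5
x₀ = 1.9, x₁ = 3.08

Secant formula: x_{n+1} = x_n - f(x_n)(x_n - x_{n-1})/(f(x_n) - f(x_{n-1}))

Iteration 1:
  f(1.900000) = -1.941000
  f(3.080000) = 18.058112
  x_2 = 3.080000 - 18.058112×(3.080000 - 1.900000)/(18.058112 - (-1.941000))
       = 2.014524
Iteration 2:
  f(3.080000) = 18.058112
  f(2.014524) = -0.853490
  x_3 = 2.014524 - (-0.853490)×(2.014524 - 3.080000)/(-0.853490 - 18.058112)
       = 2.062610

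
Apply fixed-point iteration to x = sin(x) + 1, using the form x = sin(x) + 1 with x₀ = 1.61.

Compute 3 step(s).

Equation: x = sin(x) + 1
Fixed-point form: x = sin(x) + 1
x₀ = 1.61

x_1 = g(1.610000) = 1.999232
x_2 = g(1.999232) = 1.909617
x_3 = g(1.909617) = 1.943147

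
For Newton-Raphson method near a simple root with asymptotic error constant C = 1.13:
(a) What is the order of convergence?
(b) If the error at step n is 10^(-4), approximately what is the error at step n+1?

(a) Newton-Raphson has quadratic (order 2) convergence near simple roots.
    This means |e_{n+1}| ≈ C|e_n|².

(b) With |e_n| = 10^(-4) and C = 1.13:
    |e_{n+1}| ≈ 1.13 × (10^(-4))² = 1.13 × 10^(-8)

(a) 2 (quadratic); (b) |e_{n+1}| ≈ 1.130e-08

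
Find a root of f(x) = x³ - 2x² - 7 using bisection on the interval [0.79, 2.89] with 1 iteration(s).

f(x) = x³ - 2x² - 7
Initial interval: [0.79, 2.89]

Iteration 1:
  c_1 = (0.790000 + 2.890000)/2 = 1.840000
  f(c_1) = f(1.840000) = -7.541696
  f(a) × f(c) ≥ 0, new interval: [1.840000, 2.890000]

After 1 iteration(s), the approximation is c_1 = 1.840000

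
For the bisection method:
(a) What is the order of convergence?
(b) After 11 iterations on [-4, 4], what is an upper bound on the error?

(a) Bisection has linear (order 1) convergence; the error is halved each step.

(b) Error bound = (b-a)/2^n = (4 - (-4))/2^{11}
    = 8/2^{11}

(a) 1 (linear); (b) error ≤ 3.91e-03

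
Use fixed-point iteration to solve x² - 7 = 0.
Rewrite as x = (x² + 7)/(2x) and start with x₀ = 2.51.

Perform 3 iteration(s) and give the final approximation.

Equation: x² - 7 = 0
Fixed-point form: x = (x² + 7)/(2x)
x₀ = 2.51

x_1 = g(2.510000) = 2.649422
x_2 = g(2.649422) = 2.645754
x_3 = g(2.645754) = 2.645751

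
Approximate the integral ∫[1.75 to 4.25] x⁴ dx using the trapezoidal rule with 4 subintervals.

f(x) = x⁴
a = 1.75, b = 4.25, n = 4
h = (b - a)/n = 0.625000

Trapezoidal rule: (h/2)[f(x₀) + 2f(x₁) + 2f(x₂) + ... + f(xₙ)]

x_0 = 1.7500, f(x_0) = 9.378906, coefficient = 1
x_1 = 2.3750, f(x_1) = 31.816650, coefficient = 2
x_2 = 3.0000, f(x_2) = 81.000000, coefficient = 2
x_3 = 3.6250, f(x_3) = 172.676025, coefficient = 2
x_4 = 4.2500, f(x_4) = 326.253906, coefficient = 1

I ≈ (0.625000/2) × 906.618164 = 283.318176
Exact value: 274.033203
Error: 9.284973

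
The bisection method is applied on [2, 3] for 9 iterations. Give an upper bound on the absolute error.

Bisection error bound: |error| ≤ (b-a)/2^n
|error| ≤ (3 - 2)/2^9 = 1/2^9
|error| ≤ 0.0019531250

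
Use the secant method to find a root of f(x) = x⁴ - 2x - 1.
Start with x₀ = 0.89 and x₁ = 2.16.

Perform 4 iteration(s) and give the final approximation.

f(x) = x⁴ - 2x - 1
x₀ = 0.89, x₁ = 2.16

Secant formula: x_{n+1} = x_n - f(x_n)(x_n - x_{n-1})/(f(x_n) - f(x_{n-1}))

Iteration 1:
  f(0.890000) = -2.152578
  f(2.160000) = 16.447823
  x_2 = 2.160000 - 16.447823×(2.160000 - 0.890000)/(16.447823 - (-2.152578))
       = 1.036974
Iteration 2:
  f(2.160000) = 16.447823
  f(1.036974) = -1.917646
  x_3 = 1.036974 - (-1.917646)×(1.036974 - 2.160000)/(-1.917646 - 16.447823)
       = 1.154236
Iteration 3:
  f(1.036974) = -1.917646
  f(1.154236) = -1.533555
  x_4 = 1.154236 - (-1.533555)×(1.154236 - 1.036974)/(-1.533555 - (-1.917646))
       = 1.622425
Iteration 4:
  f(1.154236) = -1.533555
  f(1.622425) = 2.683959
  x_5 = 1.622425 - 2.683959×(1.622425 - 1.154236)/(2.683959 - (-1.533555))
       = 1.324477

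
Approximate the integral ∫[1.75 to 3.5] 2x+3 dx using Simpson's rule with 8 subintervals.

f(x) = 2x+3
a = 1.75, b = 3.5, n = 8
h = (b - a)/n = 0.218750

Simpson's rule: (h/3)[f(x₀) + 4f(x₁) + 2f(x₂) + ... + f(xₙ)]

x_0 = 1.7500, f(x_0) = 6.500000, coefficient = 1
x_1 = 1.9688, f(x_1) = 6.937500, coefficient = 4
x_2 = 2.1875, f(x_2) = 7.375000, coefficient = 2
x_3 = 2.4062, f(x_3) = 7.812500, coefficient = 4
x_4 = 2.6250, f(x_4) = 8.250000, coefficient = 2
x_5 = 2.8438, f(x_5) = 8.687500, coefficient = 4
x_6 = 3.0625, f(x_6) = 9.125000, coefficient = 2
x_7 = 3.2812, f(x_7) = 9.562500, coefficient = 4
x_8 = 3.5000, f(x_8) = 10.000000, coefficient = 1

I ≈ (0.218750/3) × 198.000000 = 14.437500
Exact value: 14.437500
Error: 0.000000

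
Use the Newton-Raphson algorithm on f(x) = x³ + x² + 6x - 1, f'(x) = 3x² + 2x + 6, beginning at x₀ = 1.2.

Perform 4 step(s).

f(x) = x³ + x² + 6x - 1
f'(x) = 3x² + 2x + 6
x₀ = 1.2

Newton-Raphson formula: x_{n+1} = x_n - f(x_n)/f'(x_n)

Iteration 1:
  f(1.200000) = 9.368000
  f'(1.200000) = 12.720000
  x_1 = 1.200000 - 9.368000/12.720000 = 0.463522
Iteration 2:
  f(0.463522) = 2.095574
  f'(0.463522) = 7.571602
  x_2 = 0.463522 - 2.095574/7.571602 = 0.186754
Iteration 3:
  f(0.186754) = 0.161918
  f'(0.186754) = 6.478141
  x_3 = 0.186754 - 0.161918/6.478141 = 0.161760
Iteration 4:
  f(0.161760) = 0.000959
  f'(0.161760) = 6.402019
  x_4 = 0.161760 - 0.000959/6.402019 = 0.161610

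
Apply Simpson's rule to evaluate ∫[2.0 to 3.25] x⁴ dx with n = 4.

f(x) = x⁴
a = 2.0, b = 3.25, n = 4
h = (b - a)/n = 0.312500

Simpson's rule: (h/3)[f(x₀) + 4f(x₁) + 2f(x₂) + ... + f(xₙ)]

x_0 = 2.0000, f(x_0) = 16.000000, coefficient = 1
x_1 = 2.3125, f(x_1) = 28.597427, coefficient = 4
x_2 = 2.6250, f(x_2) = 47.480713, coefficient = 2
x_3 = 2.9375, f(x_3) = 74.458023, coefficient = 4
x_4 = 3.2500, f(x_4) = 111.566406, coefficient = 1

I ≈ (0.312500/3) × 634.749634 = 66.119754
Exact value: 66.118164
Error: 0.001589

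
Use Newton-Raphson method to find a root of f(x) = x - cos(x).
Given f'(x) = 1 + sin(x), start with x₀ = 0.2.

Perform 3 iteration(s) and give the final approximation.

f(x) = x - cos(x)
f'(x) = 1 + sin(x)
x₀ = 0.2

Newton-Raphson formula: x_{n+1} = x_n - f(x_n)/f'(x_n)

Iteration 1:
  f(0.200000) = -0.780067
  f'(0.200000) = 1.198669
  x_1 = 0.200000 - (-0.780067)/1.198669 = 0.850777
Iteration 2:
  f(0.850777) = 0.191378
  f'(0.850777) = 1.751793
  x_2 = 0.850777 - 0.191378/1.751793 = 0.741530
Iteration 3:
  f(0.741530) = 0.004094
  f'(0.741530) = 1.675417
  x_3 = 0.741530 - 0.004094/1.675417 = 0.739086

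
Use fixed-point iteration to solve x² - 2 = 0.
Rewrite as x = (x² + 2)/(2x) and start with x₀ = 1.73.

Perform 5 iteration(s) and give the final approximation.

Equation: x² - 2 = 0
Fixed-point form: x = (x² + 2)/(2x)
x₀ = 1.73

x_1 = g(1.730000) = 1.443035
x_2 = g(1.443035) = 1.414501
x_3 = g(1.414501) = 1.414214
x_4 = g(1.414214) = 1.414214
x_5 = g(1.414214) = 1.414214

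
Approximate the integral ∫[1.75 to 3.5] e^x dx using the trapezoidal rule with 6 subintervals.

f(x) = e^x
a = 1.75, b = 3.5, n = 6
h = (b - a)/n = 0.291667

Trapezoidal rule: (h/2)[f(x₀) + 2f(x₁) + 2f(x₂) + ... + f(xₙ)]

x_0 = 1.7500, f(x_0) = 5.754603, coefficient = 1
x_1 = 2.0417, f(x_1) = 7.703438, coefficient = 2
x_2 = 2.3333, f(x_2) = 10.312259, coefficient = 2
x_3 = 2.6250, f(x_3) = 13.804574, coefficient = 2
x_4 = 2.9167, f(x_4) = 18.479586, coefficient = 2
x_5 = 3.2083, f(x_5) = 24.737822, coefficient = 2
x_6 = 3.5000, f(x_6) = 33.115452, coefficient = 1

I ≈ (0.291667/2) × 188.945412 = 27.554539
Exact value: 27.360849
Error: 0.193690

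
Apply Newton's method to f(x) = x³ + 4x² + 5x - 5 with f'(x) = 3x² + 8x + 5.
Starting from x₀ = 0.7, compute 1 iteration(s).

f(x) = x³ + 4x² + 5x - 5
f'(x) = 3x² + 8x + 5
x₀ = 0.7

Newton-Raphson formula: x_{n+1} = x_n - f(x_n)/f'(x_n)

Iteration 1:
  f(0.700000) = 0.803000
  f'(0.700000) = 12.070000
  x_1 = 0.700000 - 0.803000/12.070000 = 0.633471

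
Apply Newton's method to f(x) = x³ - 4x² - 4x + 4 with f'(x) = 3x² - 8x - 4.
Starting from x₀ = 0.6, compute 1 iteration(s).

f(x) = x³ - 4x² - 4x + 4
f'(x) = 3x² - 8x - 4
x₀ = 0.6

Newton-Raphson formula: x_{n+1} = x_n - f(x_n)/f'(x_n)

Iteration 1:
  f(0.600000) = 0.376000
  f'(0.600000) = -7.720000
  x_1 = 0.600000 - 0.376000/(-7.720000) = 0.648705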